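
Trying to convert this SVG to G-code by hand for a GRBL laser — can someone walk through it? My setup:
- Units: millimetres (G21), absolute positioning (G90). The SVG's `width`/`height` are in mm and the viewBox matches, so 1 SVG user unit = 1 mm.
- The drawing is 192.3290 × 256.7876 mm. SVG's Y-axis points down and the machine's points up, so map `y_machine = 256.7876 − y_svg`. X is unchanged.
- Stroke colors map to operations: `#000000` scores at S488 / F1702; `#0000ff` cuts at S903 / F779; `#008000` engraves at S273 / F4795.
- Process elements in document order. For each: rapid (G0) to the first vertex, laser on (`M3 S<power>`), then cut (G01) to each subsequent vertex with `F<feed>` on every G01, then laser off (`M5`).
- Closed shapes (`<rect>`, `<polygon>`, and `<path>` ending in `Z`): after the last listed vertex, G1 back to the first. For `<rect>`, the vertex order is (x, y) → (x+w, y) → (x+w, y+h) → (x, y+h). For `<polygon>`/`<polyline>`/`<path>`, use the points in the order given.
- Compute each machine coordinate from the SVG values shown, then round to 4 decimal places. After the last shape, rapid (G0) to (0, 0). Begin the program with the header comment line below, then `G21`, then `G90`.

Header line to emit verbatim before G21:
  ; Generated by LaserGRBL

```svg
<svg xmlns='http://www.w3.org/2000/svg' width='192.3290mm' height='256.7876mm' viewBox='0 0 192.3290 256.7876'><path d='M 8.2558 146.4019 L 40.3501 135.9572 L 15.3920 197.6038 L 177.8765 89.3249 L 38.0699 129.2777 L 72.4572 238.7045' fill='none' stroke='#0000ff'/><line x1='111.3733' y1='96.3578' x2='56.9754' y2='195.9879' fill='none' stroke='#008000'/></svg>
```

; Generated by LaserGRBL
G21
G90
G0 X8.2558 Y110.3857
M3 S903
G01 X40.3501 Y120.8304 F779
G01 X15.3920 Y59.1838 F779
G01 X177.8765 Y167.4627 F779
G01 X38.0699 Y127.5099 F779
G01 X72.4572 Y18.0831 F779
M5
G0 X111.3733 Y160.4298
M3 S273
G01 X56.9754 Y60.7997 F4795
M5
G0 X0.0000 Y0.0000

viewBox `0 0 192.3290 256.7876` with mm width/height → 1 unit = 1 mm. Flip: y_m = 256.7876 − y_svg.

**Shape 1** — `<path>` open polyline, stroke `#0000ff` → cut (S903, F779). Machine vertices: (8.2558,110.3857) → (40.3501,120.8304) → (15.3920,59.1838) → (177.8765,167.4627) → (38.0699,127.5099) → (72.4572,18.0831). Open path.

**Shape 2** — `<line>` line segment, stroke `#008000` → engrave (S273, F4795). Machine vertices: (111.3733,160.4298) → (56.9754,60.7997). Open path.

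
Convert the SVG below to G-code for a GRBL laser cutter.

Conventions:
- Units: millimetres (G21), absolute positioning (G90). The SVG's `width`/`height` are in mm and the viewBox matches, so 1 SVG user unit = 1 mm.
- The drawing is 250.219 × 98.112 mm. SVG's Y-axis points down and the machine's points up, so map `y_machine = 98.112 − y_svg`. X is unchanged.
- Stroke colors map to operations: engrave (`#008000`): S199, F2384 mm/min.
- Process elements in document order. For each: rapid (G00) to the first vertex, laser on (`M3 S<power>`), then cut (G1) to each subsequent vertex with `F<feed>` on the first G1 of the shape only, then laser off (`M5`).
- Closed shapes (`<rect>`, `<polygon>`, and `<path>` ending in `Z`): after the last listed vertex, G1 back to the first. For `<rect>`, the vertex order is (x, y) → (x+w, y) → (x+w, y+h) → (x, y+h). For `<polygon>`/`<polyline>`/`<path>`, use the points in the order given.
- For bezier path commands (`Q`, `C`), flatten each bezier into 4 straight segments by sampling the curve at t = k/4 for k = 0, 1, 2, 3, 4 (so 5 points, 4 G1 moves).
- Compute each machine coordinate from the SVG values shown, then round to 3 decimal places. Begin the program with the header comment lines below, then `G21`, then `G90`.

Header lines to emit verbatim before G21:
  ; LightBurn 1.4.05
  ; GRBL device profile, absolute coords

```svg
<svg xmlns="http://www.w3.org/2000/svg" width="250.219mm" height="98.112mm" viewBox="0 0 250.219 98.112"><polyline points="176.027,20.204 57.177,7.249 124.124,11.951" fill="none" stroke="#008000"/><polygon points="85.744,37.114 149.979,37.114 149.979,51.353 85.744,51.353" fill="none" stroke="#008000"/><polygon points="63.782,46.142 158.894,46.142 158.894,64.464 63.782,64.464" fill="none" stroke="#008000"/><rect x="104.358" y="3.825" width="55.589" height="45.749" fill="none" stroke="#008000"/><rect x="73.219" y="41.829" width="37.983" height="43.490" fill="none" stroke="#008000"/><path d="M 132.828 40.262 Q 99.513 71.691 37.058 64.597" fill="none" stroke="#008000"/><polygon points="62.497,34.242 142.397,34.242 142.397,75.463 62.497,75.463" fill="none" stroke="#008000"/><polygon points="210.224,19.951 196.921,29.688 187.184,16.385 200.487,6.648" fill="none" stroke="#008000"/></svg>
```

; LightBurn 1.4.05
; GRBL device profile, absolute coords
G21
G90
G00 X176.027 Y77.908
M3 S199
G1 X57.177 Y90.863 F2384
G1 X124.124 Y86.161
M5
G00 X85.744 Y60.998
M3 S199
G1 X149.979 Y60.998 F2384
G1 X149.979 Y46.759
G1 X85.744 Y46.759
G1 X85.744 Y60.998
M5
G00 X63.782 Y51.970
M3 S199
G1 X158.894 Y51.970 F2384
G1 X158.894 Y33.648
G1 X63.782 Y33.648
G1 X63.782 Y51.970
M5
G00 X104.358 Y94.287
M3 S199
G1 X159.947 Y94.287 F2384
G1 X159.947 Y48.538
G1 X104.358 Y48.538
G1 X104.358 Y94.287
M5
G00 X73.219 Y56.283
M3 S199
G1 X111.202 Y56.283 F2384
G1 X111.202 Y12.793
G1 X73.219 Y12.793
G1 X73.219 Y56.283
M5
G00 X132.828 Y57.850
M3 S199
G1 X114.349 Y44.543 F2384
G1 X92.228 Y36.052
G1 X66.464 Y32.376
G1 X37.058 Y33.515
M5
G00 X62.497 Y63.870
M3 S199
G1 X142.397 Y63.870 F2384
G1 X142.397 Y22.649
G1 X62.497 Y22.649
G1 X62.497 Y63.870
M5
G00 X210.224 Y78.161
M3 S199
G1 X196.921 Y68.424 F2384
G1 X187.184 Y81.727
G1 X200.487 Y91.464
G1 X210.224 Y78.161
M5

Since the viewBox matches the mm dimensions, user units are millimetres directly. The only transform is the Y-flip y_m = 98.112 − y_svg.

Shape 1 is a open polyline drawn with `<polyline>`. Its stroke #008000 means engrave at S199, F2384. After flipping Y the toolpath is (176.027,77.908) → (57.177,90.863) → (124.124,86.161).

Shape 2 is a rectangle drawn with `<polygon>`. Its stroke #008000 means engrave at S199, F2384. After flipping Y the toolpath is (85.744,60.998) → (149.979,60.998) → (149.979,46.759) → (85.744,46.759) → (85.744,60.998), returning to the start.

Shape 3 is a rectangle drawn with `<polygon>`. Its stroke #008000 means engrave at S199, F2384. After flipping Y the toolpath is (63.782,51.970) → (158.894,51.970) → (158.894,33.648) → (63.782,33.648) → (63.782,51.970), returning to the start.

Shape 4 is a rectangle drawn with `<rect>`. Its stroke #008000 means engrave at S199, F2384. After flipping Y the toolpath is (104.358,94.287) → (159.947,94.287) → (159.947,48.538) → (104.358,48.538) → (104.358,94.287), returning to the start.

Shape 5 is a rectangle drawn with `<rect>`. Its stroke #008000 means engrave at S199, F2384. After flipping Y the toolpath is (73.219,56.283) → (111.202,56.283) → (111.202,12.793) → (73.219,12.793) → (73.219,56.283), returning to the start.

Shape 6 is a quadratic bezier drawn with `<path>`. Its stroke #008000 means engrave at S199, F2384. After flipping Y the toolpath is (132.828,57.850) → (114.349,44.543) → (92.228,36.052) → (66.464,32.376) → (37.058,33.515).

Shape 7 is a rectangle drawn with `<polygon>`. Its stroke #008000 means engrave at S199, F2384. After flipping Y the toolpath is (62.497,63.870) → (142.397,63.870) → (142.397,22.649) → (62.497,22.649) → (62.497,63.870), returning to the start.

Shape 8 is a regular polygon drawn with `<polygon>`. Its stroke #008000 means engrave at S199, F2384. After flipping Y the toolpath is (210.224,78.161) → (196.921,68.424) → (187.184,81.727) → (200.487,91.464) → (210.224,78.161), returning to the start.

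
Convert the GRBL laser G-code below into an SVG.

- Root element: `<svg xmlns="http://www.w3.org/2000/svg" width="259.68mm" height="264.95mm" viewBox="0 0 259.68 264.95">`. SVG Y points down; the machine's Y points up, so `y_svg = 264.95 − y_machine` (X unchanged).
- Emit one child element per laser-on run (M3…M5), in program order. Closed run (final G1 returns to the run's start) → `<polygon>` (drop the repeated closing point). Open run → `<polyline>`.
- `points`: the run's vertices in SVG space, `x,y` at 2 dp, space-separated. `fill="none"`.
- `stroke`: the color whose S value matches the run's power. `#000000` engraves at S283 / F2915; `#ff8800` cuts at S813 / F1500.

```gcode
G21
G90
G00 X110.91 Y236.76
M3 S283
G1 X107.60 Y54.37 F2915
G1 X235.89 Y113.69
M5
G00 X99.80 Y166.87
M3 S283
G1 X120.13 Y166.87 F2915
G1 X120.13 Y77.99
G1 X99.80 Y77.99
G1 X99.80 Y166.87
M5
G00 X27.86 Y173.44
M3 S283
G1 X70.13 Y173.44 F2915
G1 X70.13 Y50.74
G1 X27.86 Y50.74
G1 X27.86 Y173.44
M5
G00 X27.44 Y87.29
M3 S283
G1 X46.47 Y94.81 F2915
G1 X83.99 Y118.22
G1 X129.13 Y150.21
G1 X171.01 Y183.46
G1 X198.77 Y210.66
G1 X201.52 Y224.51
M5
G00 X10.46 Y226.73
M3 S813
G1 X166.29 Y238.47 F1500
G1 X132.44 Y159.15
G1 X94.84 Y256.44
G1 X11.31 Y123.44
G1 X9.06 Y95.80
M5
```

<svg xmlns="http://www.w3.org/2000/svg" width="259.68mm" height="264.95mm" viewBox="0 0 259.68 264.95">
  <polyline points="110.91,28.19 107.60,210.58 235.89,151.26" fill="none" stroke="#000000"/>
  <polygon points="99.80,98.08 120.13,98.08 120.13,186.96 99.80,186.96" fill="none" stroke="#000000"/>
  <polygon points="27.86,91.51 70.13,91.51 70.13,214.21 27.86,214.21" fill="none" stroke="#000000"/>
  <polyline points="27.44,177.66 46.47,170.14 83.99,146.73 129.13,114.74 171.01,81.49 198.77,54.29 201.52,40.44" fill="none" stroke="#000000"/>
  <polyline points="10.46,38.22 166.29,26.48 132.44,105.80 94.84,8.51 11.31,141.51 9.06,169.15" fill="none" stroke="#ff8800"/>
</svg>

Each laser-on run becomes one SVG element. Flip Y back into SVG space with y_svg = 264.95 − y_machine.

Run 1: power S283 maps to stroke `#000000` (engrave). The run is open, so emit a `<polyline>` with points (Y-flipped): 110.91,28.19 107.60,210.58 235.89,151.26.

Run 2: S283 ⇒ engrave layer `#000000`. The run returns to its start, so emit a `<polygon>` with points (Y-flipped): 99.80,98.08 120.13,98.08 120.13,186.96 99.80,186.96.

Run 3: S283 ⇒ engrave layer `#000000`. The run returns to its start, so emit a `<polygon>` with points (Y-flipped): 27.86,91.51 70.13,91.51 70.13,214.21 27.86,214.21.

Run 4: the run's S283 means `#000000` (engrave). The run is open, so emit a `<polyline>` with points (Y-flipped): 27.44,177.66 46.47,170.14 83.99,146.73 129.13,114.74 171.01,81.49 198.77,54.29 201.52,40.44.

Run 5: power S813 maps to stroke `#ff8800` (cut). The run is open, so emit a `<polyline>` with points (Y-flipped): 10.46,38.22 166.29,26.48 132.44,105.80 94.84,8.51 11.31,141.51 9.06,169.15.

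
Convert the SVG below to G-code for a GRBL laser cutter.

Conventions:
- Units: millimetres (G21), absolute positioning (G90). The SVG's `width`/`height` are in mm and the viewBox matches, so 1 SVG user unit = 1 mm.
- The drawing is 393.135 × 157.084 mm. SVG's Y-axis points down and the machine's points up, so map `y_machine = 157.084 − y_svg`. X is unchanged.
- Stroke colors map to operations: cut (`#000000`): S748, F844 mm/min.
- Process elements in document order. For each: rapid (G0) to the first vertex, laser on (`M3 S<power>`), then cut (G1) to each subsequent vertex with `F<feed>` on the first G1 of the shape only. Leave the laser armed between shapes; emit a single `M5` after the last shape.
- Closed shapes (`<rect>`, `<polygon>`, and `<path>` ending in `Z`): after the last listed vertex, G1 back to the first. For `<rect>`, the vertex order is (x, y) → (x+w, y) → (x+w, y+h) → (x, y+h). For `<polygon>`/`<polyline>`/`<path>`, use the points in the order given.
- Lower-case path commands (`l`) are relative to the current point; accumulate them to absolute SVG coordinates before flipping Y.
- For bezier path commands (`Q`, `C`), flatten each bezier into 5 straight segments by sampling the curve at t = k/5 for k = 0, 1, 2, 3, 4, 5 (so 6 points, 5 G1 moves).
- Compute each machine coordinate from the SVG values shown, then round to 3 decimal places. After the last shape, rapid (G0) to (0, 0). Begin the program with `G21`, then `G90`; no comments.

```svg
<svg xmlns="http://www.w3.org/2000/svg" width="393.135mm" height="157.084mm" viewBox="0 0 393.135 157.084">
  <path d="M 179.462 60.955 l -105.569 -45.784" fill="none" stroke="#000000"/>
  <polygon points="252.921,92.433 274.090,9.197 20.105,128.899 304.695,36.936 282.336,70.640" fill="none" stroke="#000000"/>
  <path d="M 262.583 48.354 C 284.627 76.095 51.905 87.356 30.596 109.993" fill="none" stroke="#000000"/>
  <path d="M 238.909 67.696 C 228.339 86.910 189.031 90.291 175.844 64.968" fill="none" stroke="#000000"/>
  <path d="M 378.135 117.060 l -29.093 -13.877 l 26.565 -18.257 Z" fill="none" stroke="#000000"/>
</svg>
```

G21
G90
G0 X179.462 Y96.129
M3 S748
G1 X73.893 Y141.913 F844
G0 X252.921 Y64.651
M3 S748
G1 X274.090 Y147.887 F844
G1 X20.105 Y28.185
G1 X304.695 Y120.148
G1 X282.336 Y86.444
G1 X252.921 Y64.651
G0 X262.583 Y108.730
M3 S748
G1 X248.967 Y93.840 F844
G1 X196.584 Y81.568
G1 X127.810 Y70.578
G1 X65.022 Y59.531
G1 X30.596 Y47.091
G0 X238.909 Y89.388
M3 S748
G1 X229.557 Y79.863 F844
G1 X215.942 Y74.755
G1 X200.696 Y74.683
G1 X186.452 Y80.264
G1 X175.844 Y92.116
G0 X378.135 Y40.024
M3 S748
G1 X349.042 Y53.901 F844
G1 X375.607 Y72.158
G1 X378.135 Y40.024
M5
G0 X0.000 Y0.000

Since the viewBox matches the mm dimensions, user units are millimetres directly. The only transform is the Y-flip y_m = 157.084 − y_svg.

Shape 1 is a line segment drawn with `<path>`. Its stroke #000000 means cut at S748, F844. After flipping Y the toolpath is (179.462,96.129) → (73.893,141.913).

Shape 2 is a closed polygon drawn with `<polygon>`. Its stroke #000000 means cut at S748, F844. After flipping Y the toolpath is (252.921,64.651) → (274.090,147.887) → (20.105,28.185) → (304.695,120.148) → (282.336,86.444) → (252.921,64.651), returning to the start.

Shape 3 is a cubic bezier drawn with `<path>`. Its stroke #000000 means cut at S748, F844. After flipping Y the toolpath is (262.583,108.730) → (248.967,93.840) → (196.584,81.568) → (127.810,70.578) → (65.022,59.531) → (30.596,47.091).

Shape 4 is a cubic bezier drawn with `<path>`. Its stroke #000000 means cut at S748, F844. After flipping Y the toolpath is (238.909,89.388) → (229.557,79.863) → (215.942,74.755) → (200.696,74.683) → (186.452,80.264) → (175.844,92.116).

Shape 5 is a regular polygon drawn with `<path>`. Its stroke #000000 means cut at S748, F844. After flipping Y the toolpath is (378.135,40.024) → (349.042,53.901) → (375.607,72.158) → (378.135,40.024), returning to the start.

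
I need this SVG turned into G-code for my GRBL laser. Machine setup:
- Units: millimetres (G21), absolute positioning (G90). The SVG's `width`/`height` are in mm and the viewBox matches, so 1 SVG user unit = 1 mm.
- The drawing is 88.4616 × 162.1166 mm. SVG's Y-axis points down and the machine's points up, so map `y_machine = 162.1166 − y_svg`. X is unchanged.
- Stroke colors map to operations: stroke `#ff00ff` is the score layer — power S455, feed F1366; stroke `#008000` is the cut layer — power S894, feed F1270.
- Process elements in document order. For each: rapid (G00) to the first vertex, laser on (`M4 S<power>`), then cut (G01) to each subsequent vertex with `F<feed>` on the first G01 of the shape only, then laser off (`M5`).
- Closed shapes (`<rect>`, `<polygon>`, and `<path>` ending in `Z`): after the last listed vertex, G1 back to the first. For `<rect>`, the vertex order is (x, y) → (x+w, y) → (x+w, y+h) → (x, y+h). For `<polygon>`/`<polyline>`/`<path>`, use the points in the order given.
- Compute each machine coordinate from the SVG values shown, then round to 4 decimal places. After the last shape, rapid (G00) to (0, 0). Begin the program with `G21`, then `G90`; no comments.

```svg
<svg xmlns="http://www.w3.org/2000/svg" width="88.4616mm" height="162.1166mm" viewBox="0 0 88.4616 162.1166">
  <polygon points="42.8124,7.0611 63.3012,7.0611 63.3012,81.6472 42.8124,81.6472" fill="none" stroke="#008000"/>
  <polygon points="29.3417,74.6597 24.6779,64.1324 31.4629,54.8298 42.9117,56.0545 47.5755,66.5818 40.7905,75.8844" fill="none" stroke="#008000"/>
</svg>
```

Since the viewBox matches the mm dimensions, user units are millimetres directly. The only transform is the Y-flip y_m = 162.1166 − y_svg.

Shape 1 is a rectangle drawn with `<polygon>`. Its stroke #008000 means cut at S894, F1270. After flipping Y the toolpath is (42.8124,155.0555) → (63.3012,155.0555) → (63.3012,80.4694) → (42.8124,80.4694) → (42.8124,155.0555), returning to the start.

Shape 2 is a regular polygon drawn with `<polygon>`. Its stroke #008000 means cut at S894, F1270. After flipping Y the toolpath is (29.3417,87.4569) → (24.6779,97.9842) → (31.4629,107.2868) → (42.9117,106.0621) → (47.5755,95.5348) → (40.7905,86.2322) → (29.3417,87.4569), returning to the start.

G21
G90
G00 X42.8124 Y155.0555
M4 S894
G01 X63.3012 Y155.0555 F1270
G01 X63.3012 Y80.4694
G01 X42.8124 Y80.4694
G01 X42.8124 Y155.0555
M5
G00 X29.3417 Y87.4569
M4 S894
G01 X24.6779 Y97.9842 F1270
G01 X31.4629 Y107.2868
G01 X42.9117 Y106.0621
G01 X47.5755 Y95.5348
G01 X40.7905 Y86.2322
G01 X29.3417 Y87.4569
M5
G00 X0.0000 Y0.0000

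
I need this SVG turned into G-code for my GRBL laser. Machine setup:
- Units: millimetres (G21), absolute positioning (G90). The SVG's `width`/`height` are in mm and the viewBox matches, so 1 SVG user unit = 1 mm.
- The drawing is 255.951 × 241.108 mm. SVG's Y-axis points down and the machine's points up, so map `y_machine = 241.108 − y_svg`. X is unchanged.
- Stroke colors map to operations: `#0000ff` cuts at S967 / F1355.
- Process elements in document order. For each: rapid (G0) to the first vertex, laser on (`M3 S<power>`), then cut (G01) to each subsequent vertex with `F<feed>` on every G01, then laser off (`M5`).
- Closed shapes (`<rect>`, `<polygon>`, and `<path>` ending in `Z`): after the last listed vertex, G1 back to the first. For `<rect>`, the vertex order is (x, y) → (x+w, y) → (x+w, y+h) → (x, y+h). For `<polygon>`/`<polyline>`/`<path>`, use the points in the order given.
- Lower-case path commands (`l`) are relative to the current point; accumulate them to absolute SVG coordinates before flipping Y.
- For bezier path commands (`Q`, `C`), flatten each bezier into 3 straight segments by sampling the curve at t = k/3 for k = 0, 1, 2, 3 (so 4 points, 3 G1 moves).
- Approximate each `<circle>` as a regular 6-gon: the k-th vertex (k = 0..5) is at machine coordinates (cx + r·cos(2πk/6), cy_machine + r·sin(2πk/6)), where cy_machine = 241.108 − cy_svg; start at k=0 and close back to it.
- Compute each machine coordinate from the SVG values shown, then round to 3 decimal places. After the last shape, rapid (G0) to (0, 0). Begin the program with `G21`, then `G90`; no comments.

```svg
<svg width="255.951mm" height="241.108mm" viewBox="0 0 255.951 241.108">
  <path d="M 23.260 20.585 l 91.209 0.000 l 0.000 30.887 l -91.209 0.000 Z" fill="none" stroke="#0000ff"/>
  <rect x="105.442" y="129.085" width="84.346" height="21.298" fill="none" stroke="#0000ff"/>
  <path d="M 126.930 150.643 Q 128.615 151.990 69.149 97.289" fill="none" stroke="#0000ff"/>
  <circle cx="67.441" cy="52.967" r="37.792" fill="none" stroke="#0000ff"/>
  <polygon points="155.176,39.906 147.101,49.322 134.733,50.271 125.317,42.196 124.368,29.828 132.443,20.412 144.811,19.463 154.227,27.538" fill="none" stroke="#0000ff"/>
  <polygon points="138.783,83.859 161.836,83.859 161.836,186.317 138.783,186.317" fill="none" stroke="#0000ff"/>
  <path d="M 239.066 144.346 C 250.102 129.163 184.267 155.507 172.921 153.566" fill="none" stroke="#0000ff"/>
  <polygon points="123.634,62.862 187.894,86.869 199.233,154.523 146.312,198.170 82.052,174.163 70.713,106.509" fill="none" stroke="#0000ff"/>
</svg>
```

G21
G90
G0 X23.260 Y220.523
M3 S967
G01 X114.469 Y220.523 F1355
G01 X114.469 Y189.636 F1355
G01 X23.260 Y189.636 F1355
G01 X23.260 Y220.523 F1355
M5
G0 X105.442 Y112.023
M3 S967
G01 X189.788 Y112.023 F1355
G01 X189.788 Y90.725 F1355
G01 X105.442 Y90.725 F1355
G01 X105.442 Y112.023 F1355
M5
G0 X126.930 Y90.465
M3 S967
G01 X121.259 Y95.795 F1355
G01 X101.998 Y113.579 F1355
G01 X69.149 Y143.819 F1355
M5
G0 X105.233 Y188.141
M3 S967
G01 X86.337 Y220.870 F1355
G01 X48.545 Y220.870 F1355
G01 X29.649 Y188.141 F1355
G01 X48.545 Y155.412 F1355
G01 X86.337 Y155.412 F1355
G01 X105.233 Y188.141 F1355
M5
G0 X155.176 Y201.202
M3 S967
G01 X147.101 Y191.786 F1355
G01 X134.733 Y190.837 F1355
G01 X125.317 Y198.912 F1355
G01 X124.368 Y211.280 F1355
G01 X132.443 Y220.696 F1355
G01 X144.811 Y221.645 F1355
G01 X154.227 Y213.570 F1355
G01 X155.176 Y201.202 F1355
M5
G0 X138.783 Y157.249
M3 S967
G01 X161.836 Y157.249 F1355
G01 X161.836 Y54.791 F1355
G01 X138.783 Y54.791 F1355
G01 X138.783 Y157.249 F1355
M5
G0 X239.066 Y96.762
M3 S967
G01 X229.344 Y100.688 F1355
G01 X197.565 Y92.444 F1355
G01 X172.921 Y87.542 F1355
M5
G0 X123.634 Y178.246
M3 S967
G01 X187.894 Y154.239 F1355
G01 X199.233 Y86.585 F1355
G01 X146.312 Y42.938 F1355
G01 X82.052 Y66.945 F1355
G01 X70.713 Y134.599 F1355
G01 X123.634 Y178.246 F1355
M5
G0 X0.000 Y0.000

1 u = 1 mm; y_m = 241.108 − y.

[1] `<path>` rectangle, #0000ff→cut S967 F1355: (23.260,220.523) → (114.469,220.523) → (114.469,189.636) → (23.260,189.636) → (23.260,220.523) (closed)

[2] `<rect>` rectangle, #0000ff→cut S967 F1355: (105.442,112.023) → (189.788,112.023) → (189.788,90.725) → (105.442,90.725) → (105.442,112.023) (closed)

[3] `<path>` quadratic bezier, #0000ff→cut S967 F1355: (126.930,90.465) → (121.259,95.795) → (101.998,113.579) → (69.149,143.819)

[4] `<circle>` circle, #0000ff→cut S967 F1355: (105.233,188.141) → (86.337,220.870) → (48.545,220.870) → (29.649,188.141) → (48.545,155.412) → (86.337,155.412) → (105.233,188.141) (closed)

[5] `<polygon>` regular polygon, #0000ff→cut S967 F1355: (155.176,201.202) → (147.101,191.786) → (134.733,190.837) → (125.317,198.912) → (124.368,211.280) → (132.443,220.696) → (144.811,221.645) → (154.227,213.570) → (155.176,201.202) (closed)

[6] `<polygon>` rectangle, #0000ff→cut S967 F1355: (138.783,157.249) → (161.836,157.249) → (161.836,54.791) → (138.783,54.791) → (138.783,157.249) (closed)

[7] `<path>` cubic bezier, #0000ff→cut S967 F1355: (239.066,96.762) → (229.344,100.688) → (197.565,92.444) → (172.921,87.542)

[8] `<polygon>` regular polygon, #0000ff→cut S967 F1355: (123.634,178.246) → (187.894,154.239) → (199.233,86.585) → (146.312,42.938) → (82.052,66.945) → (70.713,134.599) → (123.634,178.246) (closed)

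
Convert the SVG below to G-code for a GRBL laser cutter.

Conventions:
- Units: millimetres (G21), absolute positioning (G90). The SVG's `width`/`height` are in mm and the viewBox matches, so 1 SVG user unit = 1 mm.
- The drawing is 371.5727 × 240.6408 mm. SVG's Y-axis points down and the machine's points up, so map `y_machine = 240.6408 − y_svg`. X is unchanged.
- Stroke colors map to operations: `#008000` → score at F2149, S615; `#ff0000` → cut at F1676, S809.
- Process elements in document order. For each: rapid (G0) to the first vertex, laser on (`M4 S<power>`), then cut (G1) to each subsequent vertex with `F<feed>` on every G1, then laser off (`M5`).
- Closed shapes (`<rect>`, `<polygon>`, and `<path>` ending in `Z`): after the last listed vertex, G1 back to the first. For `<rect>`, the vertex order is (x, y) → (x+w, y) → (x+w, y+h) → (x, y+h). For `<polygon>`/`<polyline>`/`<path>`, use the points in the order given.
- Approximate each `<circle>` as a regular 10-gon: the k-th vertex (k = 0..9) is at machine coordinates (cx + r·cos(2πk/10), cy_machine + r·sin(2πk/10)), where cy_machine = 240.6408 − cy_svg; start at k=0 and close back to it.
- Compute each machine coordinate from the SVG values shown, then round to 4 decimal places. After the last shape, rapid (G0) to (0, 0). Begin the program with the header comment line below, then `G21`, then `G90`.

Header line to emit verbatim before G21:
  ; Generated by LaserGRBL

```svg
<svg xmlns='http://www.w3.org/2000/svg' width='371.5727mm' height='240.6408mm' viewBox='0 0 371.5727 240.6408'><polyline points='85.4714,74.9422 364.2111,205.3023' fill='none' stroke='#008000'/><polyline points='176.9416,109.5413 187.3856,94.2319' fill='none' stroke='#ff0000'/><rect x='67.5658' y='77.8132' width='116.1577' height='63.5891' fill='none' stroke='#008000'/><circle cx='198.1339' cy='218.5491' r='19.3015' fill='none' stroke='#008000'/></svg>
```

viewBox `0 0 371.5727 240.6408` with mm width/height → 1 unit = 1 mm. Flip: y_m = 240.6408 − y_svg.

**Shape 1** — `<polyline>` line segment, stroke `#008000` → score (S615, F2149). Machine vertices: (85.4714,165.6986) → (364.2111,35.3385). Open path.

**Shape 2** — `<polyline>` line segment, stroke `#ff0000` → cut (S809, F1676). Machine vertices: (176.9416,131.0995) → (187.3856,146.4089). Open path.

**Shape 3** — `<rect>` rectangle, stroke `#008000` → score (S615, F2149). Machine vertices: (67.5658,162.8276) → (183.7235,162.8276) → (183.7235,99.2385) → (67.5658,99.2385) → (67.5658,162.8276). Closed: final G1 returns to the first vertex.

**Shape 4** — `<circle>` circle, stroke `#008000` → score (S615, F2149). Machine vertices: (217.4354,22.0917) → (213.7491,33.4368) → (204.0984,40.4485) → (192.1694,40.4485) → (182.5187,33.4368) → (178.8324,22.0917) → (182.5187,10.7466) → (192.1694,3.7349) → (204.0984,3.7349) → (213.7491,10.7466) → (217.4354,22.0917). Closed: final G1 returns to the first vertex.

; Generated by LaserGRBL
G21
G90
G0 X85.4714 Y165.6986
M4 S615
G1 X364.2111 Y35.3385 F2149
M5
G0 X176.9416 Y131.0995
M4 S809
G1 X187.3856 Y146.4089 F1676
M5
G0 X67.5658 Y162.8276
M4 S615
G1 X183.7235 Y162.8276 F2149
G1 X183.7235 Y99.2385 F2149
G1 X67.5658 Y99.2385 F2149
G1 X67.5658 Y162.8276 F2149
M5
G0 X217.4354 Y22.0917
M4 S615
G1 X213.7491 Y33.4368 F2149
G1 X204.0984 Y40.4485 F2149
G1 X192.1694 Y40.4485 F2149
G1 X182.5187 Y33.4368 F2149
G1 X178.8324 Y22.0917 F2149
G1 X182.5187 Y10.7466 F2149
G1 X192.1694 Y3.7349 F2149
G1 X204.0984 Y3.7349 F2149
G1 X213.7491 Y10.7466 F2149
G1 X217.4354 Y22.0917 F2149
M5
G0 X0.0000 Y0.0000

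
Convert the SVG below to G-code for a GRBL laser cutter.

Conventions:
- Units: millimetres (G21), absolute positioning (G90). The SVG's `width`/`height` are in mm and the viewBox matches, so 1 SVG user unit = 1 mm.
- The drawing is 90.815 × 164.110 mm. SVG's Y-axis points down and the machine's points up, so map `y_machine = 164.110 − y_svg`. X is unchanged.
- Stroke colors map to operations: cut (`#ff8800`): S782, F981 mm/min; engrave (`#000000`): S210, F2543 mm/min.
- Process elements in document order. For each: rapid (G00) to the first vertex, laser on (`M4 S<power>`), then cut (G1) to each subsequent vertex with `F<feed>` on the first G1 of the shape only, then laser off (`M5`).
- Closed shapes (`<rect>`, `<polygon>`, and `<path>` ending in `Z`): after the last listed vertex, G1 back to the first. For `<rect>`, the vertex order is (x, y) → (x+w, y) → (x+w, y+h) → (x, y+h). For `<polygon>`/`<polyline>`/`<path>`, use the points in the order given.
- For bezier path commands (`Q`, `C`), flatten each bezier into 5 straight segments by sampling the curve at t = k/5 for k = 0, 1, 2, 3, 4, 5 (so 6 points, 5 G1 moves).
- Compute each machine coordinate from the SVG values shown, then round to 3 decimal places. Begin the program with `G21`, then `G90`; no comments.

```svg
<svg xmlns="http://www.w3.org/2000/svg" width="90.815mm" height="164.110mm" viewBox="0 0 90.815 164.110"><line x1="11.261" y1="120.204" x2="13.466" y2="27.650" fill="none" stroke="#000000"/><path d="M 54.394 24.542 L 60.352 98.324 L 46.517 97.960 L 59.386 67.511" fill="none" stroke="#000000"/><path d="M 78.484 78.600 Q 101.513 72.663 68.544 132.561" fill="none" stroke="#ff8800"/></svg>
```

Since the viewBox matches the mm dimensions, user units are millimetres directly. The only transform is the Y-flip y_m = 164.110 − y_svg.

Shape 1 is a line segment drawn with `<line>`. Its stroke #000000 means engrave at S210, F2543. After flipping Y the toolpath is (11.261,43.906) → (13.466,136.460).

Shape 2 is a open polyline drawn with `<path>`. Its stroke #000000 means engrave at S210, F2543. After flipping Y the toolpath is (54.394,139.568) → (60.352,65.786) → (46.517,66.150) → (59.386,96.599).

Shape 3 is a quadratic bezier drawn with `<path>`. Its stroke #ff8800 means cut at S782, F981. After flipping Y the toolpath is (78.484,85.510) → (85.456,85.251) → (87.948,79.726) → (85.960,68.934) → (79.492,52.875) → (68.544,31.549).

G21
G90
G00 X11.261 Y43.906
M4 S210
G1 X13.466 Y136.460 F2543
M5
G00 X54.394 Y139.568
M4 S210
G1 X60.352 Y65.786 F2543
G1 X46.517 Y66.150
G1 X59.386 Y96.599
M5
G00 X78.484 Y85.510
M4 S782
G1 X85.456 Y85.251 F981
G1 X87.948 Y79.726
G1 X85.960 Y68.934
G1 X79.492 Y52.875
G1 X68.544 Y31.549
M5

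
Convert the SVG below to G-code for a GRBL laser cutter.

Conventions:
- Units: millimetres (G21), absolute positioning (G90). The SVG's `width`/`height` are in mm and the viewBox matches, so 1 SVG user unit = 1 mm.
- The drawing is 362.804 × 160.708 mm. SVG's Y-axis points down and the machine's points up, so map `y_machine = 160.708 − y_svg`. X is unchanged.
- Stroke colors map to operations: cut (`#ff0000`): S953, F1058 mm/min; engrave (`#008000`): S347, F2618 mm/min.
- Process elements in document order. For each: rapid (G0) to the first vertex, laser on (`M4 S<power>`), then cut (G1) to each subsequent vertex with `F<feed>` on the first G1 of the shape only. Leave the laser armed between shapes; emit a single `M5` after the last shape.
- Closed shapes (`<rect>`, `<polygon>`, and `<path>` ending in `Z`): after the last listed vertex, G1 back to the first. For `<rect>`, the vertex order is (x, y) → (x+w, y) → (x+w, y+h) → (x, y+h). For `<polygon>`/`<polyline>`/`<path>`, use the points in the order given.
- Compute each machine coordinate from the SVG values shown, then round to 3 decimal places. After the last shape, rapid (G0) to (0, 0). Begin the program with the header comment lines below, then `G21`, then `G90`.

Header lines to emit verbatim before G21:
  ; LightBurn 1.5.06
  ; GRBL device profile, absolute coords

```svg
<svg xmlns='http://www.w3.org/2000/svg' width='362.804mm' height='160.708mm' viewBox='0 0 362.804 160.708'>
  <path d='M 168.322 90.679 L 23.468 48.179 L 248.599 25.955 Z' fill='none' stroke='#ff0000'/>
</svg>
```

; LightBurn 1.5.06
; GRBL device profile, absolute coords
G21
G90
G0 X168.322 Y70.029
M4 S953
G1 X23.468 Y112.529 F1058
G1 X248.599 Y134.753
G1 X168.322 Y70.029
M5
G0 X0.000 Y0.000

Since the viewBox matches the mm dimensions, user units are millimetres directly. The only transform is the Y-flip y_m = 160.708 − y_svg.

Shape 1 is a closed polygon drawn with `<path>`. Its stroke #ff0000 means cut at S953, F1058. After flipping Y the toolpath is (168.322,70.029) → (23.468,112.529) → (248.599,134.753) → (168.322,70.029), returning to the start.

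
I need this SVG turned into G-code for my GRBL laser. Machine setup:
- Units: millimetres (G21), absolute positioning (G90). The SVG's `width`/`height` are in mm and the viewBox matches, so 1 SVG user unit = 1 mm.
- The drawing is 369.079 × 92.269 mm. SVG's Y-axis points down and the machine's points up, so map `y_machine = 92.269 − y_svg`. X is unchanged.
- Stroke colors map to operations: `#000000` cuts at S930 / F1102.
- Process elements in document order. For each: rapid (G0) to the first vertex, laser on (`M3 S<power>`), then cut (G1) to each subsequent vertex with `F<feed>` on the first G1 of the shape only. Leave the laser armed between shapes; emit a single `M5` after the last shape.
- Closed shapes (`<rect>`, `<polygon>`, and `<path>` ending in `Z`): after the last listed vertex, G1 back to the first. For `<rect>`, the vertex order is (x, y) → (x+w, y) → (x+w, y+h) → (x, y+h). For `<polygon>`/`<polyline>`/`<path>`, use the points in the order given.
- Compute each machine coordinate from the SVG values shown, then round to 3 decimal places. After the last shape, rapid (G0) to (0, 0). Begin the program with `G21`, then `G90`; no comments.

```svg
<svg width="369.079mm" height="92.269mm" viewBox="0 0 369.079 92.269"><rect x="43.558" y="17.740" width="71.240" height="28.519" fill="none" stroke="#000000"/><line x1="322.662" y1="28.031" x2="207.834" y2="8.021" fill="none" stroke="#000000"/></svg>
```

G21
G90
G0 X43.558 Y74.529
M3 S930
G1 X114.798 Y74.529 F1102
G1 X114.798 Y46.010
G1 X43.558 Y46.010
G1 X43.558 Y74.529
G0 X322.662 Y64.238
M3 S930
G1 X207.834 Y84.248 F1102
M5
G0 X0.000 Y0.000

Since the viewBox matches the mm dimensions, user units are millimetres directly. The only transform is the Y-flip y_m = 92.269 − y_svg.

Shape 1 is a rectangle drawn with `<rect>`. Its stroke #000000 means cut at S930, F1102. After flipping Y the toolpath is (43.558,74.529) → (114.798,74.529) → (114.798,46.010) → (43.558,46.010) → (43.558,74.529), returning to the start.

Shape 2 is a line segment drawn with `<line>`. Its stroke #000000 means cut at S930, F1102. After flipping Y the toolpath is (322.662,64.238) → (207.834,84.248).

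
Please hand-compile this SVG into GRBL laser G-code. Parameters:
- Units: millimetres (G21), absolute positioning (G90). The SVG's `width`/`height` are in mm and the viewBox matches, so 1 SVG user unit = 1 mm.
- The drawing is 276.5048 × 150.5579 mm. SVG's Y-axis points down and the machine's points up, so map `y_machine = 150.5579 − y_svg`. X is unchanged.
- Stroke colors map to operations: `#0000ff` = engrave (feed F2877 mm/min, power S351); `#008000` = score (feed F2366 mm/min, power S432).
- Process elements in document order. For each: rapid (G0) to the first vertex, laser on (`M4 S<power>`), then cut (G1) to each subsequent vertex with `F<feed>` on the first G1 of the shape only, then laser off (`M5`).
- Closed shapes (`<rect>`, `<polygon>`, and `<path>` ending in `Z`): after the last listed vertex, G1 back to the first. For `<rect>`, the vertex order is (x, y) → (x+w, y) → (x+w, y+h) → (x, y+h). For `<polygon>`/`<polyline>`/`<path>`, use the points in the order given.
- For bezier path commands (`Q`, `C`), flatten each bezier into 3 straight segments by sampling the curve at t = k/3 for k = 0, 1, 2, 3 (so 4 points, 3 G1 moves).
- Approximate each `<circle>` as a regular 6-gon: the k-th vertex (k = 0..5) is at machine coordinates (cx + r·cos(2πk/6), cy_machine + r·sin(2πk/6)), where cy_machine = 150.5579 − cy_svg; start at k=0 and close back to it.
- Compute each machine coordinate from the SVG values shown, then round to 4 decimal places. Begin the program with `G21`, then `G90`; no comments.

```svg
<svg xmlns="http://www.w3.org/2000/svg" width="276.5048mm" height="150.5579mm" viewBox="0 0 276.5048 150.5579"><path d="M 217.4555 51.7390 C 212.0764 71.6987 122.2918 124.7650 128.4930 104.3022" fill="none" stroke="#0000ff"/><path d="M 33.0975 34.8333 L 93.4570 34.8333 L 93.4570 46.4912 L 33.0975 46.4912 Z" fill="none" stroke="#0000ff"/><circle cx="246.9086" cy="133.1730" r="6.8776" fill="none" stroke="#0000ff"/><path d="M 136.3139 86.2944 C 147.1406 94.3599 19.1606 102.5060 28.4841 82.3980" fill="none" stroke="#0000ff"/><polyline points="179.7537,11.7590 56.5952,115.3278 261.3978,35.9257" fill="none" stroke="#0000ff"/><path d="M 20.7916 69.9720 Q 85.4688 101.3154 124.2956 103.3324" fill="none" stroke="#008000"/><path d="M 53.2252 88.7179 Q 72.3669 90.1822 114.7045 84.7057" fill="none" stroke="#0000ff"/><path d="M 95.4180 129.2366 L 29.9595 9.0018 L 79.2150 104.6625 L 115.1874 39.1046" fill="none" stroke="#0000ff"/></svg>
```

G21
G90
G0 X217.4555 Y98.8189
M4 S351
G1 X190.6224 Y71.7731 F2877
G1 X147.6059 Y46.3531
G1 X128.4930 Y46.2557
M5
G0 X33.0975 Y115.7246
M4 S351
G1 X93.4570 Y115.7246 F2877
G1 X93.4570 Y104.0667
G1 X33.0975 Y104.0667
G1 X33.0975 Y115.7246
M5
G0 X253.7862 Y17.3849
M4 S351
G1 X250.3474 Y23.3411 F2877
G1 X243.4698 Y23.3411
G1 X240.0310 Y17.3849
G1 X243.4698 Y11.4287
G1 X250.3474 Y11.4287
G1 X253.7862 Y17.3849
M5
G0 X136.3139 Y64.2635
M4 S351
G1 X111.0980 Y57.2206 F2877
G1 X54.7021 Y56.4205
G1 X28.4841 Y68.1599
M5
G0 X179.7537 Y138.7989
M4 S351
G1 X56.5952 Y35.2301 F2877
G1 X261.3978 Y114.6322
M5
G0 X20.7916 Y80.5859
M4 S432
G1 X61.0375 Y62.9488 F2366
G1 X95.5388 Y51.8287
G1 X124.2956 Y47.2255
M5
G0 X53.2252 Y61.8400
M4 S351
G1 X68.5637 Y61.6350 F2877
G1 X89.0568 Y62.9724
G1 X114.7045 Y65.8522
M5
G0 X95.4180 Y21.3213
M4 S351
G1 X29.9595 Y141.5561 F2877
G1 X79.2150 Y45.8954
G1 X115.1874 Y111.4533
M5

1 u = 1 mm; y_m = 150.5579 − y.

[1] `<path>` cubic bezier, #0000ff→engrave S351 F2877: (217.4555,98.8189) → (190.6224,71.7731) → (147.6059,46.3531) → (128.4930,46.2557)

[2] `<path>` rectangle, #0000ff→engrave S351 F2877: (33.0975,115.7246) → (93.4570,115.7246) → (93.4570,104.0667) → (33.0975,104.0667) → (33.0975,115.7246) (closed)

[3] `<circle>` circle, #0000ff→engrave S351 F2877: (253.7862,17.3849) → (250.3474,23.3411) → (243.4698,23.3411) → (240.0310,17.3849) → (243.4698,11.4287) → (250.3474,11.4287) → (253.7862,17.3849) (closed)

[4] `<path>` cubic bezier, #0000ff→engrave S351 F2877: (136.3139,64.2635) → (111.0980,57.2206) → (54.7021,56.4205) → (28.4841,68.1599)

[5] `<polyline>` open polyline, #0000ff→engrave S351 F2877: (179.7537,138.7989) → (56.5952,35.2301) → (261.3978,114.6322)

[6] `<path>` quadratic bezier, #008000→score S432 F2366: (20.7916,80.5859) → (61.0375,62.9488) → (95.5388,51.8287) → (124.2956,47.2255)

[7] `<path>` quadratic bezier, #0000ff→engrave S351 F2877: (53.2252,61.8400) → (68.5637,61.6350) → (89.0568,62.9724) → (114.7045,65.8522)

[8] `<path>` open polyline, #0000ff→engrave S351 F2877: (95.4180,21.3213) → (29.9595,141.5561) → (79.2150,45.8954) → (115.1874,111.4533)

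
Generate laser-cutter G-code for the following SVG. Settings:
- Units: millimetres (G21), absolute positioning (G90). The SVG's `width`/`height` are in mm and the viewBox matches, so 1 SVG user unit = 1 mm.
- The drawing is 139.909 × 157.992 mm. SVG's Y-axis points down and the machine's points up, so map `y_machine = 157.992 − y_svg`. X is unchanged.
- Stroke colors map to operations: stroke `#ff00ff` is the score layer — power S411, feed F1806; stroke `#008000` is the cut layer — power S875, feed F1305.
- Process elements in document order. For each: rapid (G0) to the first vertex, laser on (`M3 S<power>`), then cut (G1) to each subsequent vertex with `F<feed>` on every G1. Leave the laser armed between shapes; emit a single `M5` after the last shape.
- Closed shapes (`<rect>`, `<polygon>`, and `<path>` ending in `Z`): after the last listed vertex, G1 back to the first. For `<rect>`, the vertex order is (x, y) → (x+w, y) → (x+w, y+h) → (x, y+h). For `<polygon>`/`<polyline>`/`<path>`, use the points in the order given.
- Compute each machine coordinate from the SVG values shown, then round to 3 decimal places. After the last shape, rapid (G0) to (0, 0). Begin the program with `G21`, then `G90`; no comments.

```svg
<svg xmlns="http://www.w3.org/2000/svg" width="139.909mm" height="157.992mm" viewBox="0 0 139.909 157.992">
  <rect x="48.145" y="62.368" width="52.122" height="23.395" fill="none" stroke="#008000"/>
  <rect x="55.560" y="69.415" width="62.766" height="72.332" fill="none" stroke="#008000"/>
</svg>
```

viewBox `0 0 139.909 157.992` with mm width/height → 1 unit = 1 mm. Flip: y_m = 157.992 − y_svg.

**Shape 1** — `<rect>` rectangle, stroke `#008000` → cut (S875, F1305). Machine vertices: (48.145,95.624) → (100.267,95.624) → (100.267,72.229) → (48.145,72.229) → (48.145,95.624). Closed: final G1 returns to the first vertex.

**Shape 2** — `<rect>` rectangle, stroke `#008000` → cut (S875, F1305). Machine vertices: (55.560,88.577) → (118.326,88.577) → (118.326,16.245) → (55.560,16.245) → (55.560,88.577). Closed: final G1 returns to the first vertex.

G21
G90
G0 X48.145 Y95.624
M3 S875
G1 X100.267 Y95.624 F1305
G1 X100.267 Y72.229 F1305
G1 X48.145 Y72.229 F1305
G1 X48.145 Y95.624 F1305
G0 X55.560 Y88.577
M3 S875
G1 X118.326 Y88.577 F1305
G1 X118.326 Y16.245 F1305
G1 X55.560 Y16.245 F1305
G1 X55.560 Y88.577 F1305
M5
G0 X0.000 Y0.000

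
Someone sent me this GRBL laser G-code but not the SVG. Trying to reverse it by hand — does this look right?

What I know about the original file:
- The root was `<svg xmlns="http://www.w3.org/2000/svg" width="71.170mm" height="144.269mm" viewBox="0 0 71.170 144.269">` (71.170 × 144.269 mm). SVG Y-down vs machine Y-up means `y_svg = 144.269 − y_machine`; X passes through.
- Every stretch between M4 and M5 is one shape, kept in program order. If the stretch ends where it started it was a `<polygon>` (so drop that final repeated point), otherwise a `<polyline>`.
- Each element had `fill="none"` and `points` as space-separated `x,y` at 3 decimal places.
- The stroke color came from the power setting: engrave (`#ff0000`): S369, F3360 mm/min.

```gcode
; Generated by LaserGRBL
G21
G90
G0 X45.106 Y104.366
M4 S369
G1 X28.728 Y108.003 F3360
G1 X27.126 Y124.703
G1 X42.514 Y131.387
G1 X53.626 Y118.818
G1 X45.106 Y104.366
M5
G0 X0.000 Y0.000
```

Machine Y-up, SVG Y-down with viewBox height 144.269, so y_svg = 144.269 − y_machine; X carries over. Every run uses S369, so all elements get stroke `#ff0000` (engrave).

Run 1: The run returns to its start, so emit a `<polygon>` with points (Y-flipped): 45.106,39.903 28.728,36.266 27.126,19.566 42.514,12.882 53.626,25.451.

<svg xmlns="http://www.w3.org/2000/svg" width="71.170mm" height="144.269mm" viewBox="0 0 71.170 144.269">
  <polygon points="45.106,39.903 28.728,36.266 27.126,19.566 42.514,12.882 53.626,25.451" fill="none" stroke="#ff0000"/>
</svg>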